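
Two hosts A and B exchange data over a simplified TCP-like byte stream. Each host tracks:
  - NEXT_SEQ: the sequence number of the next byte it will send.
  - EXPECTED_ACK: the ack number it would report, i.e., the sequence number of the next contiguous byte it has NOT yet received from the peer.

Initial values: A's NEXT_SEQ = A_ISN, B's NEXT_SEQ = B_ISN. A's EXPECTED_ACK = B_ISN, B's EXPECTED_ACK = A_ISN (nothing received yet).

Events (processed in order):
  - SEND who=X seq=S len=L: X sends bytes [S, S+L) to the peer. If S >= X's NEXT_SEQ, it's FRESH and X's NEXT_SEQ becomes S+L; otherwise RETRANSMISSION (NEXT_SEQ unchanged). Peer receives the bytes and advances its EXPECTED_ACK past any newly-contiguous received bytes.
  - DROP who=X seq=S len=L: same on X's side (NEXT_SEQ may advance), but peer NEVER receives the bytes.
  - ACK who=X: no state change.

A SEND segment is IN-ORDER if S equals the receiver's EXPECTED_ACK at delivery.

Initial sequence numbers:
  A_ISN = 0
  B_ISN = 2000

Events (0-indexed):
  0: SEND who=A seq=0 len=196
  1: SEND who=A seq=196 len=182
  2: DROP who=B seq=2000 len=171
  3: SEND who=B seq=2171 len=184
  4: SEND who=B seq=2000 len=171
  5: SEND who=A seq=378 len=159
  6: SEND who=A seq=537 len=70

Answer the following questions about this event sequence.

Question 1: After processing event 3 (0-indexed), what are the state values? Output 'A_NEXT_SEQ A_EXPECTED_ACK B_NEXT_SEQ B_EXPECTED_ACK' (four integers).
After event 0: A_seq=196 A_ack=2000 B_seq=2000 B_ack=196
After event 1: A_seq=378 A_ack=2000 B_seq=2000 B_ack=378
After event 2: A_seq=378 A_ack=2000 B_seq=2171 B_ack=378
After event 3: A_seq=378 A_ack=2000 B_seq=2355 B_ack=378

378 2000 2355 378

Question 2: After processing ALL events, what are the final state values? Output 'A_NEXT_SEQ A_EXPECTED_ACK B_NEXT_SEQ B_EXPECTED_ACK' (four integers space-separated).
After event 0: A_seq=196 A_ack=2000 B_seq=2000 B_ack=196
After event 1: A_seq=378 A_ack=2000 B_seq=2000 B_ack=378
After event 2: A_seq=378 A_ack=2000 B_seq=2171 B_ack=378
After event 3: A_seq=378 A_ack=2000 B_seq=2355 B_ack=378
After event 4: A_seq=378 A_ack=2355 B_seq=2355 B_ack=378
After event 5: A_seq=537 A_ack=2355 B_seq=2355 B_ack=537
After event 6: A_seq=607 A_ack=2355 B_seq=2355 B_ack=607

Answer: 607 2355 2355 607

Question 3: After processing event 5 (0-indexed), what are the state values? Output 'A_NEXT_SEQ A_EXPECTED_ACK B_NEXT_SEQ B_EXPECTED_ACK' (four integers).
After event 0: A_seq=196 A_ack=2000 B_seq=2000 B_ack=196
After event 1: A_seq=378 A_ack=2000 B_seq=2000 B_ack=378
After event 2: A_seq=378 A_ack=2000 B_seq=2171 B_ack=378
After event 3: A_seq=378 A_ack=2000 B_seq=2355 B_ack=378
After event 4: A_seq=378 A_ack=2355 B_seq=2355 B_ack=378
After event 5: A_seq=537 A_ack=2355 B_seq=2355 B_ack=537

537 2355 2355 537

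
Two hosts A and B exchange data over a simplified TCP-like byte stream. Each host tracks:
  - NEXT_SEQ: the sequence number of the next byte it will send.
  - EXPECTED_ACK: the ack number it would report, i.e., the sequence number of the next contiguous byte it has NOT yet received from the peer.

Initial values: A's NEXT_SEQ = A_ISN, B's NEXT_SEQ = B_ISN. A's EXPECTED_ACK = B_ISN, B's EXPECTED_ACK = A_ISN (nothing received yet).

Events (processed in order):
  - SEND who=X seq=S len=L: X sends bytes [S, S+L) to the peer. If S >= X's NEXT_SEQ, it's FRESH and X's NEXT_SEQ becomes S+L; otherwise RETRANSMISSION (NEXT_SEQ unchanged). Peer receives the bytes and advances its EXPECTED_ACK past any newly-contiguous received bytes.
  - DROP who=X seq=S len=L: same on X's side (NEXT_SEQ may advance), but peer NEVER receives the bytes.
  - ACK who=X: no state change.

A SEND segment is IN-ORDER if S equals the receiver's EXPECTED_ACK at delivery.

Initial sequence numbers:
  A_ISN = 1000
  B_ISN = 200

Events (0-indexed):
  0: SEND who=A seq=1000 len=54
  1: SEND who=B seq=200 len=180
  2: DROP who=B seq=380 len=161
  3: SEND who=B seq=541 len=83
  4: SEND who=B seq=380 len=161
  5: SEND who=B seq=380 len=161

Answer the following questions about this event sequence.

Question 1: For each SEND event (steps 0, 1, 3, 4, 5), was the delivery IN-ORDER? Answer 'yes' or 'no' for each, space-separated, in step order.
Step 0: SEND seq=1000 -> in-order
Step 1: SEND seq=200 -> in-order
Step 3: SEND seq=541 -> out-of-order
Step 4: SEND seq=380 -> in-order
Step 5: SEND seq=380 -> out-of-order

Answer: yes yes no yes no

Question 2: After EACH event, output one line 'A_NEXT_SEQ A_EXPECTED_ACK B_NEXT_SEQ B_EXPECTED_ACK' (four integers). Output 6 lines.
1054 200 200 1054
1054 380 380 1054
1054 380 541 1054
1054 380 624 1054
1054 624 624 1054
1054 624 624 1054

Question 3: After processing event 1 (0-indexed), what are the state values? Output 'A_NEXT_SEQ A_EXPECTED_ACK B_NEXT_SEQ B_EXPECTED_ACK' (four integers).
After event 0: A_seq=1054 A_ack=200 B_seq=200 B_ack=1054
After event 1: A_seq=1054 A_ack=380 B_seq=380 B_ack=1054

1054 380 380 1054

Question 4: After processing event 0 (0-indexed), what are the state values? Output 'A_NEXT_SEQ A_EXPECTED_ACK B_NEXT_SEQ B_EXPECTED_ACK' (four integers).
After event 0: A_seq=1054 A_ack=200 B_seq=200 B_ack=1054

1054 200 200 1054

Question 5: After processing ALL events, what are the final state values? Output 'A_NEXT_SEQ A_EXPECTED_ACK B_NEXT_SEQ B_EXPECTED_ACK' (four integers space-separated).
After event 0: A_seq=1054 A_ack=200 B_seq=200 B_ack=1054
After event 1: A_seq=1054 A_ack=380 B_seq=380 B_ack=1054
After event 2: A_seq=1054 A_ack=380 B_seq=541 B_ack=1054
After event 3: A_seq=1054 A_ack=380 B_seq=624 B_ack=1054
After event 4: A_seq=1054 A_ack=624 B_seq=624 B_ack=1054
After event 5: A_seq=1054 A_ack=624 B_seq=624 B_ack=1054

Answer: 1054 624 624 1054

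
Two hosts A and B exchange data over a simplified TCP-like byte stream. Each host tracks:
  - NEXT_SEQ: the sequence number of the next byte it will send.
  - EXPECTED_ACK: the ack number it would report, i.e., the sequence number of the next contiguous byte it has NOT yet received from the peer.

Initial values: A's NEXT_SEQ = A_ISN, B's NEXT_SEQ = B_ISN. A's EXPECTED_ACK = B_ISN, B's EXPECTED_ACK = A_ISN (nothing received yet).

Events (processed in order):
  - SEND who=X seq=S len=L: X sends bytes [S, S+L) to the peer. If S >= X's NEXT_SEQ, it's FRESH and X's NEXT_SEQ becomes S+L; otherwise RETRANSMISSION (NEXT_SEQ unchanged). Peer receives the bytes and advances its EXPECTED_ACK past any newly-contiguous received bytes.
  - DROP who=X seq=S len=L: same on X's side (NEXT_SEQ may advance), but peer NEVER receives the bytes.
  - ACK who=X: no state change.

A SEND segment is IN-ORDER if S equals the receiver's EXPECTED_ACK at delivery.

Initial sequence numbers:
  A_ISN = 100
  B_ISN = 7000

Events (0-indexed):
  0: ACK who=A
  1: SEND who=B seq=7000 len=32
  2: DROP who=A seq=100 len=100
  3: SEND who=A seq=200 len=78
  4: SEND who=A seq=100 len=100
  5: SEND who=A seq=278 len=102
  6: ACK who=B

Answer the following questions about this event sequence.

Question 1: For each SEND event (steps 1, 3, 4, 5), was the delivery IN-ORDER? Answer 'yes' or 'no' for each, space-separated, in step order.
Step 1: SEND seq=7000 -> in-order
Step 3: SEND seq=200 -> out-of-order
Step 4: SEND seq=100 -> in-order
Step 5: SEND seq=278 -> in-order

Answer: yes no yes yes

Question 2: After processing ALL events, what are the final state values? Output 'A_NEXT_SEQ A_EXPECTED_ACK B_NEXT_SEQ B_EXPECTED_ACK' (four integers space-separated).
After event 0: A_seq=100 A_ack=7000 B_seq=7000 B_ack=100
After event 1: A_seq=100 A_ack=7032 B_seq=7032 B_ack=100
After event 2: A_seq=200 A_ack=7032 B_seq=7032 B_ack=100
After event 3: A_seq=278 A_ack=7032 B_seq=7032 B_ack=100
After event 4: A_seq=278 A_ack=7032 B_seq=7032 B_ack=278
After event 5: A_seq=380 A_ack=7032 B_seq=7032 B_ack=380
After event 6: A_seq=380 A_ack=7032 B_seq=7032 B_ack=380

Answer: 380 7032 7032 380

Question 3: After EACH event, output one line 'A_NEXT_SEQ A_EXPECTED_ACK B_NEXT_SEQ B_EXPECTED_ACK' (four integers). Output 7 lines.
100 7000 7000 100
100 7032 7032 100
200 7032 7032 100
278 7032 7032 100
278 7032 7032 278
380 7032 7032 380
380 7032 7032 380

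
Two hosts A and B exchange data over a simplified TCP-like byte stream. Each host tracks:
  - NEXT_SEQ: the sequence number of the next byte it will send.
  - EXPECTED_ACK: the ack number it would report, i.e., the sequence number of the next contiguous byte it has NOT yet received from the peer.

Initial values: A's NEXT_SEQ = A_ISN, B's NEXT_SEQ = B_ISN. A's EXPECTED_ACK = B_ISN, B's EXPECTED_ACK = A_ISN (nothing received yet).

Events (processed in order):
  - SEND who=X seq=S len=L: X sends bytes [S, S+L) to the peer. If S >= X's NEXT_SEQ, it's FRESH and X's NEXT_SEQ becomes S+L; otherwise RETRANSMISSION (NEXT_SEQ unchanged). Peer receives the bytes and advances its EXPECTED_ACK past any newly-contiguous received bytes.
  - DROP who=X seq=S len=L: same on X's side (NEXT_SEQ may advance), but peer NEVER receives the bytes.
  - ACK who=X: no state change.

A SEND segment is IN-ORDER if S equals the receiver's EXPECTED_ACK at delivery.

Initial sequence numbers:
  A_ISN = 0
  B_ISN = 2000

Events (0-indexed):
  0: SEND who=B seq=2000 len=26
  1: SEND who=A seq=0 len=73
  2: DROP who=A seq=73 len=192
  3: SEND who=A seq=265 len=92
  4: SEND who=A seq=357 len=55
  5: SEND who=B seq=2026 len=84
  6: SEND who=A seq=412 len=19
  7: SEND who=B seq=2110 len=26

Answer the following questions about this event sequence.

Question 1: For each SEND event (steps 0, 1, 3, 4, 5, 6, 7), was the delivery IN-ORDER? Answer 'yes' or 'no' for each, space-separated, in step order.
Answer: yes yes no no yes no yes

Derivation:
Step 0: SEND seq=2000 -> in-order
Step 1: SEND seq=0 -> in-order
Step 3: SEND seq=265 -> out-of-order
Step 4: SEND seq=357 -> out-of-order
Step 5: SEND seq=2026 -> in-order
Step 6: SEND seq=412 -> out-of-order
Step 7: SEND seq=2110 -> in-order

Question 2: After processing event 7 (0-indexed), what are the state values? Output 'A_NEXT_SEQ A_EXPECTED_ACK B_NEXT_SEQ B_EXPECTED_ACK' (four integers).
After event 0: A_seq=0 A_ack=2026 B_seq=2026 B_ack=0
After event 1: A_seq=73 A_ack=2026 B_seq=2026 B_ack=73
After event 2: A_seq=265 A_ack=2026 B_seq=2026 B_ack=73
After event 3: A_seq=357 A_ack=2026 B_seq=2026 B_ack=73
After event 4: A_seq=412 A_ack=2026 B_seq=2026 B_ack=73
After event 5: A_seq=412 A_ack=2110 B_seq=2110 B_ack=73
After event 6: A_seq=431 A_ack=2110 B_seq=2110 B_ack=73
After event 7: A_seq=431 A_ack=2136 B_seq=2136 B_ack=73

431 2136 2136 73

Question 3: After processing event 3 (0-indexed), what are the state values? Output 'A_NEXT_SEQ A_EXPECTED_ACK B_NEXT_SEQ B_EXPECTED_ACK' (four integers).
After event 0: A_seq=0 A_ack=2026 B_seq=2026 B_ack=0
After event 1: A_seq=73 A_ack=2026 B_seq=2026 B_ack=73
After event 2: A_seq=265 A_ack=2026 B_seq=2026 B_ack=73
After event 3: A_seq=357 A_ack=2026 B_seq=2026 B_ack=73

357 2026 2026 73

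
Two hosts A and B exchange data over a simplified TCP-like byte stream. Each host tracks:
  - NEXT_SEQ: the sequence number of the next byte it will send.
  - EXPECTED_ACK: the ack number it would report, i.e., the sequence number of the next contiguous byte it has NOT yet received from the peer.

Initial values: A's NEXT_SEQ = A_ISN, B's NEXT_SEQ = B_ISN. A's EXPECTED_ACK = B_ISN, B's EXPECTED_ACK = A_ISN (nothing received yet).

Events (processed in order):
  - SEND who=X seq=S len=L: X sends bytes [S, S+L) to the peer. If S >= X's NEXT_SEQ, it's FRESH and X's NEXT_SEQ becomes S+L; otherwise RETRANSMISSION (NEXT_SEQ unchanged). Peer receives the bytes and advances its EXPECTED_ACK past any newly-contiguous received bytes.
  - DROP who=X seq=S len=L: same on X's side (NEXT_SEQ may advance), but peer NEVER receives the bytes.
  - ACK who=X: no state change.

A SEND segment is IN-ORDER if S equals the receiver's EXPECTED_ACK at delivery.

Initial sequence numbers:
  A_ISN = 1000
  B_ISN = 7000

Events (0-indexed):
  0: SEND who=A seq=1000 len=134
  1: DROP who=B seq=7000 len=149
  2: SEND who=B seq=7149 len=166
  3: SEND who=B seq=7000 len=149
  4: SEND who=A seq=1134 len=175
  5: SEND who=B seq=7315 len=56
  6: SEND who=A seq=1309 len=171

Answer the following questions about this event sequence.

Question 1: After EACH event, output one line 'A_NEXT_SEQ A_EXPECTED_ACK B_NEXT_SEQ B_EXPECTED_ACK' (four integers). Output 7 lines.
1134 7000 7000 1134
1134 7000 7149 1134
1134 7000 7315 1134
1134 7315 7315 1134
1309 7315 7315 1309
1309 7371 7371 1309
1480 7371 7371 1480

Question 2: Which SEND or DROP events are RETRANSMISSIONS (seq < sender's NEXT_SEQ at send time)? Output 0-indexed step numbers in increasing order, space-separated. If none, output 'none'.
Step 0: SEND seq=1000 -> fresh
Step 1: DROP seq=7000 -> fresh
Step 2: SEND seq=7149 -> fresh
Step 3: SEND seq=7000 -> retransmit
Step 4: SEND seq=1134 -> fresh
Step 5: SEND seq=7315 -> fresh
Step 6: SEND seq=1309 -> fresh

Answer: 3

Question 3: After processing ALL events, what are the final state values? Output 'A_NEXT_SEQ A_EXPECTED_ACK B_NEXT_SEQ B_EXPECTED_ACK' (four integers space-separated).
Answer: 1480 7371 7371 1480

Derivation:
After event 0: A_seq=1134 A_ack=7000 B_seq=7000 B_ack=1134
After event 1: A_seq=1134 A_ack=7000 B_seq=7149 B_ack=1134
After event 2: A_seq=1134 A_ack=7000 B_seq=7315 B_ack=1134
After event 3: A_seq=1134 A_ack=7315 B_seq=7315 B_ack=1134
After event 4: A_seq=1309 A_ack=7315 B_seq=7315 B_ack=1309
After event 5: A_seq=1309 A_ack=7371 B_seq=7371 B_ack=1309
After event 6: A_seq=1480 A_ack=7371 B_seq=7371 B_ack=1480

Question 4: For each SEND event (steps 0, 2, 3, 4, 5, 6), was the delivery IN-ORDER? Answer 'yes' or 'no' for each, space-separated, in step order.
Answer: yes no yes yes yes yes

Derivation:
Step 0: SEND seq=1000 -> in-order
Step 2: SEND seq=7149 -> out-of-order
Step 3: SEND seq=7000 -> in-order
Step 4: SEND seq=1134 -> in-order
Step 5: SEND seq=7315 -> in-order
Step 6: SEND seq=1309 -> in-order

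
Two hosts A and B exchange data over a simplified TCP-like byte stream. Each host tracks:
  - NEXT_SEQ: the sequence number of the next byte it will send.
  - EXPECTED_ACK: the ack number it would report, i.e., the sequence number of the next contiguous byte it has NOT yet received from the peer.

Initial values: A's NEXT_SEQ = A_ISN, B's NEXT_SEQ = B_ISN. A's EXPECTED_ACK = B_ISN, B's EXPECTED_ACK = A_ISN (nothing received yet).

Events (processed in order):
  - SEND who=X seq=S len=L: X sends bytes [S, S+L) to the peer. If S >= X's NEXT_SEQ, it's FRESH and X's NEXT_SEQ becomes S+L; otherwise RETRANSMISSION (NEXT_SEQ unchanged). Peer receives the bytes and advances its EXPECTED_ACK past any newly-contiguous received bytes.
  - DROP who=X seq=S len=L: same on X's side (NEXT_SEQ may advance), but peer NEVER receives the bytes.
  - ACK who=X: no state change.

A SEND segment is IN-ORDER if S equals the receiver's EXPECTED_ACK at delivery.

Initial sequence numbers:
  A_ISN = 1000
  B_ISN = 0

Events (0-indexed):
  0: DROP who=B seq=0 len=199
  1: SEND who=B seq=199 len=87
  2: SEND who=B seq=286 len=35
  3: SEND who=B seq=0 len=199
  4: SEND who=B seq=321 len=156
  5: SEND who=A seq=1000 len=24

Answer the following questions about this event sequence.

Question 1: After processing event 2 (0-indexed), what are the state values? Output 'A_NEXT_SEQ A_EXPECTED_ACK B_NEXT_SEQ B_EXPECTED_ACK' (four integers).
After event 0: A_seq=1000 A_ack=0 B_seq=199 B_ack=1000
After event 1: A_seq=1000 A_ack=0 B_seq=286 B_ack=1000
After event 2: A_seq=1000 A_ack=0 B_seq=321 B_ack=1000

1000 0 321 1000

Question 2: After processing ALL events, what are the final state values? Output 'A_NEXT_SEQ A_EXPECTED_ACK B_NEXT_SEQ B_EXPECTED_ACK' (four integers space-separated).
Answer: 1024 477 477 1024

Derivation:
After event 0: A_seq=1000 A_ack=0 B_seq=199 B_ack=1000
After event 1: A_seq=1000 A_ack=0 B_seq=286 B_ack=1000
After event 2: A_seq=1000 A_ack=0 B_seq=321 B_ack=1000
After event 3: A_seq=1000 A_ack=321 B_seq=321 B_ack=1000
After event 4: A_seq=1000 A_ack=477 B_seq=477 B_ack=1000
After event 5: A_seq=1024 A_ack=477 B_seq=477 B_ack=1024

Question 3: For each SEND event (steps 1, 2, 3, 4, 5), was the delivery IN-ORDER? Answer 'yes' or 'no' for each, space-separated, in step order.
Answer: no no yes yes yes

Derivation:
Step 1: SEND seq=199 -> out-of-order
Step 2: SEND seq=286 -> out-of-order
Step 3: SEND seq=0 -> in-order
Step 4: SEND seq=321 -> in-order
Step 5: SEND seq=1000 -> in-order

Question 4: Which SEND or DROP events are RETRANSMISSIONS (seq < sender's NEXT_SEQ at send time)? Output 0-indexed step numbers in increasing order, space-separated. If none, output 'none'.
Step 0: DROP seq=0 -> fresh
Step 1: SEND seq=199 -> fresh
Step 2: SEND seq=286 -> fresh
Step 3: SEND seq=0 -> retransmit
Step 4: SEND seq=321 -> fresh
Step 5: SEND seq=1000 -> fresh

Answer: 3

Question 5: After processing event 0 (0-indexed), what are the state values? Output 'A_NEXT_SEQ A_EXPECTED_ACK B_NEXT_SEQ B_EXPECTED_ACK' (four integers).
After event 0: A_seq=1000 A_ack=0 B_seq=199 B_ack=1000

1000 0 199 1000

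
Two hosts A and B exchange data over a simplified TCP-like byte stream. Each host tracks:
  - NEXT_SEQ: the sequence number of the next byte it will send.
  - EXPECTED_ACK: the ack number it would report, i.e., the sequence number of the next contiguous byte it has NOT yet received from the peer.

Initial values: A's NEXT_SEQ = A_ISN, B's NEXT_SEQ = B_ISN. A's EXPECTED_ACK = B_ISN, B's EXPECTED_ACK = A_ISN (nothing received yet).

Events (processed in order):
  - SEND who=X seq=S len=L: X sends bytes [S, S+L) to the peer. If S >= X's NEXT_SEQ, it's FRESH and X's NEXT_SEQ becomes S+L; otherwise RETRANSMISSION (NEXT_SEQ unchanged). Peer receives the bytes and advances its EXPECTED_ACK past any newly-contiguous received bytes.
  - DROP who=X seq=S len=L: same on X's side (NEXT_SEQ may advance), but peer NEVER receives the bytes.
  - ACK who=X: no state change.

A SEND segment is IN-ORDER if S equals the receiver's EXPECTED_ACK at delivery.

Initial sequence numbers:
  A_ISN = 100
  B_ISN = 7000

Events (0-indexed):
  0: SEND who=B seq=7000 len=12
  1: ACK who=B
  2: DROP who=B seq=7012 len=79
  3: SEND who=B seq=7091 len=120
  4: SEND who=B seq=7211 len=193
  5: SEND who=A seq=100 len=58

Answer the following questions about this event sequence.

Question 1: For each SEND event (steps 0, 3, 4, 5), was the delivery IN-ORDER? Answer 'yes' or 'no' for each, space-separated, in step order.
Step 0: SEND seq=7000 -> in-order
Step 3: SEND seq=7091 -> out-of-order
Step 4: SEND seq=7211 -> out-of-order
Step 5: SEND seq=100 -> in-order

Answer: yes no no yes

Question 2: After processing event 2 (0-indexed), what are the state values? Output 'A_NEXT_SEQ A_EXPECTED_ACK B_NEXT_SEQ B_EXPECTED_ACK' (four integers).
After event 0: A_seq=100 A_ack=7012 B_seq=7012 B_ack=100
After event 1: A_seq=100 A_ack=7012 B_seq=7012 B_ack=100
After event 2: A_seq=100 A_ack=7012 B_seq=7091 B_ack=100

100 7012 7091 100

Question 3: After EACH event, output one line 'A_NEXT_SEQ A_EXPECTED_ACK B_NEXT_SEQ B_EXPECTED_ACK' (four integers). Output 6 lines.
100 7012 7012 100
100 7012 7012 100
100 7012 7091 100
100 7012 7211 100
100 7012 7404 100
158 7012 7404 158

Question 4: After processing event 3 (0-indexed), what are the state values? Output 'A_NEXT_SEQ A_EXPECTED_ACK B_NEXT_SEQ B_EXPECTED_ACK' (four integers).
After event 0: A_seq=100 A_ack=7012 B_seq=7012 B_ack=100
After event 1: A_seq=100 A_ack=7012 B_seq=7012 B_ack=100
After event 2: A_seq=100 A_ack=7012 B_seq=7091 B_ack=100
After event 3: A_seq=100 A_ack=7012 B_seq=7211 B_ack=100

100 7012 7211 100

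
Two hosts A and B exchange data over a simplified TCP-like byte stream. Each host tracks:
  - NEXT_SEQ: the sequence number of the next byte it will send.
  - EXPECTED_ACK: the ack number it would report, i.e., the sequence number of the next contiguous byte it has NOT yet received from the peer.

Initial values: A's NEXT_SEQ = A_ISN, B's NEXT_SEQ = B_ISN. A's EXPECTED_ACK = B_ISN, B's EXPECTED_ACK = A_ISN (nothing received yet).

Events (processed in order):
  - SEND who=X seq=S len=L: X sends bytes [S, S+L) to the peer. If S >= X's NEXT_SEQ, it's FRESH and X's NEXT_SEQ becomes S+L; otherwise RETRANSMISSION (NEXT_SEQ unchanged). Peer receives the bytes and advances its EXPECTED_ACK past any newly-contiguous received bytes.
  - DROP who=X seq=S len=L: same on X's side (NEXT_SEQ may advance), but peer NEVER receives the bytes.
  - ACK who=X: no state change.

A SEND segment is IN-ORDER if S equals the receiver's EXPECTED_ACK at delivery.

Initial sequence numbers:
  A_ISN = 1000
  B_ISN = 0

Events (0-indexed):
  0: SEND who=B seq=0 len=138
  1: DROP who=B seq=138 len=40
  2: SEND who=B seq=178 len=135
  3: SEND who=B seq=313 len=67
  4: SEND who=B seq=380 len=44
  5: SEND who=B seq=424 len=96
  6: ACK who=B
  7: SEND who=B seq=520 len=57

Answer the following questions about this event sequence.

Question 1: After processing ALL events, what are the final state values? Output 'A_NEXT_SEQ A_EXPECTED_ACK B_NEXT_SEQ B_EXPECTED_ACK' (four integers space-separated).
Answer: 1000 138 577 1000

Derivation:
After event 0: A_seq=1000 A_ack=138 B_seq=138 B_ack=1000
After event 1: A_seq=1000 A_ack=138 B_seq=178 B_ack=1000
After event 2: A_seq=1000 A_ack=138 B_seq=313 B_ack=1000
After event 3: A_seq=1000 A_ack=138 B_seq=380 B_ack=1000
After event 4: A_seq=1000 A_ack=138 B_seq=424 B_ack=1000
After event 5: A_seq=1000 A_ack=138 B_seq=520 B_ack=1000
After event 6: A_seq=1000 A_ack=138 B_seq=520 B_ack=1000
After event 7: A_seq=1000 A_ack=138 B_seq=577 B_ack=1000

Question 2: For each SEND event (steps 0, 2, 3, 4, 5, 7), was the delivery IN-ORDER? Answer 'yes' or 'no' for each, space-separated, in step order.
Answer: yes no no no no no

Derivation:
Step 0: SEND seq=0 -> in-order
Step 2: SEND seq=178 -> out-of-order
Step 3: SEND seq=313 -> out-of-order
Step 4: SEND seq=380 -> out-of-order
Step 5: SEND seq=424 -> out-of-order
Step 7: SEND seq=520 -> out-of-order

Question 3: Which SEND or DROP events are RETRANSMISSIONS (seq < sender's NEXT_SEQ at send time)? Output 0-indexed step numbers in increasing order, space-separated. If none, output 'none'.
Answer: none

Derivation:
Step 0: SEND seq=0 -> fresh
Step 1: DROP seq=138 -> fresh
Step 2: SEND seq=178 -> fresh
Step 3: SEND seq=313 -> fresh
Step 4: SEND seq=380 -> fresh
Step 5: SEND seq=424 -> fresh
Step 7: SEND seq=520 -> fresh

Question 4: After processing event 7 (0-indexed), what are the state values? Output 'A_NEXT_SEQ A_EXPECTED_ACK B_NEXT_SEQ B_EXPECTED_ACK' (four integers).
After event 0: A_seq=1000 A_ack=138 B_seq=138 B_ack=1000
After event 1: A_seq=1000 A_ack=138 B_seq=178 B_ack=1000
After event 2: A_seq=1000 A_ack=138 B_seq=313 B_ack=1000
After event 3: A_seq=1000 A_ack=138 B_seq=380 B_ack=1000
After event 4: A_seq=1000 A_ack=138 B_seq=424 B_ack=1000
After event 5: A_seq=1000 A_ack=138 B_seq=520 B_ack=1000
After event 6: A_seq=1000 A_ack=138 B_seq=520 B_ack=1000
After event 7: A_seq=1000 A_ack=138 B_seq=577 B_ack=1000

1000 138 577 1000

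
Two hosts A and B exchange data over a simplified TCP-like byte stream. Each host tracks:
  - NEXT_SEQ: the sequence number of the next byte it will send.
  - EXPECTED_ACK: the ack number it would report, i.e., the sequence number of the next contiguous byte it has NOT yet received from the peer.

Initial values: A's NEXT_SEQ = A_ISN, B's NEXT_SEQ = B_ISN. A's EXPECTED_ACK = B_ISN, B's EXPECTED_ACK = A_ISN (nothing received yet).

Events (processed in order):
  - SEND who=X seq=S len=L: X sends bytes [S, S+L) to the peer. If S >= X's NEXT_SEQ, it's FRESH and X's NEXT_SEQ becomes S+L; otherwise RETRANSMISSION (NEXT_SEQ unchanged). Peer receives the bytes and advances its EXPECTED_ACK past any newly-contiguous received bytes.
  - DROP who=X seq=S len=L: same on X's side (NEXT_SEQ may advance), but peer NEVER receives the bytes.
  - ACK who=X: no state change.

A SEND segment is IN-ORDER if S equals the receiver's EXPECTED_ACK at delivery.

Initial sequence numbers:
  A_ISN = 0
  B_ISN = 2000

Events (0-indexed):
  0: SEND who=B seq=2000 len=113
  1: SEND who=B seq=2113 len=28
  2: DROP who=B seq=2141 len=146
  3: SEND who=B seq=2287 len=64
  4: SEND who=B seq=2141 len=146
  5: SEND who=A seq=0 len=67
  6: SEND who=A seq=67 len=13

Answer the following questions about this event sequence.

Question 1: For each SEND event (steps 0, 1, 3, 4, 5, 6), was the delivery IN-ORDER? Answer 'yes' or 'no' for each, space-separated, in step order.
Step 0: SEND seq=2000 -> in-order
Step 1: SEND seq=2113 -> in-order
Step 3: SEND seq=2287 -> out-of-order
Step 4: SEND seq=2141 -> in-order
Step 5: SEND seq=0 -> in-order
Step 6: SEND seq=67 -> in-order

Answer: yes yes no yes yes yes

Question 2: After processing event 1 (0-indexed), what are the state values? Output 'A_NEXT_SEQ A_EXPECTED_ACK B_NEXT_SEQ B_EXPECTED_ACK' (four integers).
After event 0: A_seq=0 A_ack=2113 B_seq=2113 B_ack=0
After event 1: A_seq=0 A_ack=2141 B_seq=2141 B_ack=0

0 2141 2141 0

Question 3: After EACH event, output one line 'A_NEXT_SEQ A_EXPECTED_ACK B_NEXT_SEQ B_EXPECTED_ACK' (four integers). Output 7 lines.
0 2113 2113 0
0 2141 2141 0
0 2141 2287 0
0 2141 2351 0
0 2351 2351 0
67 2351 2351 67
80 2351 2351 80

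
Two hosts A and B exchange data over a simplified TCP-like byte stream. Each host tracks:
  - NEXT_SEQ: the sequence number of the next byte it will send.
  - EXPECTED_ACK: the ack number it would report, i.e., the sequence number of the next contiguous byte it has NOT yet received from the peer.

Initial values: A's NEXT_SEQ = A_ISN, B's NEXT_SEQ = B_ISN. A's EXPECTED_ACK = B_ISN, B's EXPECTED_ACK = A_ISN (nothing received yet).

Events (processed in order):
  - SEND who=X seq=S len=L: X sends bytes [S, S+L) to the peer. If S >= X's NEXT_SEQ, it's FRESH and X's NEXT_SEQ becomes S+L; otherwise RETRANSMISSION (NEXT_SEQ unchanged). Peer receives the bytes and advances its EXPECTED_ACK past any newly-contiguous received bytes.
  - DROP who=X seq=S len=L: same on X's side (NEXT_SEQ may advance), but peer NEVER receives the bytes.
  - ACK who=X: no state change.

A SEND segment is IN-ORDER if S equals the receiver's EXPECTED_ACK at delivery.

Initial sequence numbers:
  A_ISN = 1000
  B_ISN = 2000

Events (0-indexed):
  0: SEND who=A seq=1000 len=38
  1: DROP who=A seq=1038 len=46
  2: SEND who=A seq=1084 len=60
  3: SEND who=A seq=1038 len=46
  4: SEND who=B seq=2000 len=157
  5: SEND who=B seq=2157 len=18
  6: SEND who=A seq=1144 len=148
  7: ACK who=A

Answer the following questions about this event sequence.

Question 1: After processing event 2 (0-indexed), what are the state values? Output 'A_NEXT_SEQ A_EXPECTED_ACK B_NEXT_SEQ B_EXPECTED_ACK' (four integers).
After event 0: A_seq=1038 A_ack=2000 B_seq=2000 B_ack=1038
After event 1: A_seq=1084 A_ack=2000 B_seq=2000 B_ack=1038
After event 2: A_seq=1144 A_ack=2000 B_seq=2000 B_ack=1038

1144 2000 2000 1038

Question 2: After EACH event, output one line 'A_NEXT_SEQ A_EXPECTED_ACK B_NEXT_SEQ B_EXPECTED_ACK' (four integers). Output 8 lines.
1038 2000 2000 1038
1084 2000 2000 1038
1144 2000 2000 1038
1144 2000 2000 1144
1144 2157 2157 1144
1144 2175 2175 1144
1292 2175 2175 1292
1292 2175 2175 1292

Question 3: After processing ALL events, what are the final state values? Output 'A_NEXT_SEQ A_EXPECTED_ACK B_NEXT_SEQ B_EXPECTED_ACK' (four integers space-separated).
After event 0: A_seq=1038 A_ack=2000 B_seq=2000 B_ack=1038
After event 1: A_seq=1084 A_ack=2000 B_seq=2000 B_ack=1038
After event 2: A_seq=1144 A_ack=2000 B_seq=2000 B_ack=1038
After event 3: A_seq=1144 A_ack=2000 B_seq=2000 B_ack=1144
After event 4: A_seq=1144 A_ack=2157 B_seq=2157 B_ack=1144
After event 5: A_seq=1144 A_ack=2175 B_seq=2175 B_ack=1144
After event 6: A_seq=1292 A_ack=2175 B_seq=2175 B_ack=1292
After event 7: A_seq=1292 A_ack=2175 B_seq=2175 B_ack=1292

Answer: 1292 2175 2175 1292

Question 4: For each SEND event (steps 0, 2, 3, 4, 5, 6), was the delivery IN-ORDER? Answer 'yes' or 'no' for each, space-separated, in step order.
Answer: yes no yes yes yes yes

Derivation:
Step 0: SEND seq=1000 -> in-order
Step 2: SEND seq=1084 -> out-of-order
Step 3: SEND seq=1038 -> in-order
Step 4: SEND seq=2000 -> in-order
Step 5: SEND seq=2157 -> in-order
Step 6: SEND seq=1144 -> in-order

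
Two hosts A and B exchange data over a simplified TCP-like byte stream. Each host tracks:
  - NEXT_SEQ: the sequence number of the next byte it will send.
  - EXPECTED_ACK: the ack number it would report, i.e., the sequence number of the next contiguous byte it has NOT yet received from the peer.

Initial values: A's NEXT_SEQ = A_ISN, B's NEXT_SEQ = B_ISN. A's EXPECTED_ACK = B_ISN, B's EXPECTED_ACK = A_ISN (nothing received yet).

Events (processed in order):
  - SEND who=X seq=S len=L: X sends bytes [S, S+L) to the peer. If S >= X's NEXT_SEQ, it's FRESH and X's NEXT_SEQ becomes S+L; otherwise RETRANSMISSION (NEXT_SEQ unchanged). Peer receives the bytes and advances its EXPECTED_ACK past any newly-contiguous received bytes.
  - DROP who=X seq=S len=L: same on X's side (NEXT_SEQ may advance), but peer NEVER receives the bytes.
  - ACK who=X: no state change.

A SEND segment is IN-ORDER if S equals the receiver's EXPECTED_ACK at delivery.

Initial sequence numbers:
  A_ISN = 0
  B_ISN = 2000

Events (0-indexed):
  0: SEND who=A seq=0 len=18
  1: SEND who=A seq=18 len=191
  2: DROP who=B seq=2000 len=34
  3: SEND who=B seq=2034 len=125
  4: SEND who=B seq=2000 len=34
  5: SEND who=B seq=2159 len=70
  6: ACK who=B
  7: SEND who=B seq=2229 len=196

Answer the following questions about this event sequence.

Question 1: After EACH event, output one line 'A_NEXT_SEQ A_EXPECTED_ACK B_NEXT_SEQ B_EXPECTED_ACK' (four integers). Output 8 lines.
18 2000 2000 18
209 2000 2000 209
209 2000 2034 209
209 2000 2159 209
209 2159 2159 209
209 2229 2229 209
209 2229 2229 209
209 2425 2425 209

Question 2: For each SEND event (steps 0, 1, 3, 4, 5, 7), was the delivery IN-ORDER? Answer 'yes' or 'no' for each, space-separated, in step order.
Answer: yes yes no yes yes yes

Derivation:
Step 0: SEND seq=0 -> in-order
Step 1: SEND seq=18 -> in-order
Step 3: SEND seq=2034 -> out-of-order
Step 4: SEND seq=2000 -> in-order
Step 5: SEND seq=2159 -> in-order
Step 7: SEND seq=2229 -> in-order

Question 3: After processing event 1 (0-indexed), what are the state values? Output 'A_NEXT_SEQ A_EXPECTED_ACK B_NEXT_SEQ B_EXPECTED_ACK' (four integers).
After event 0: A_seq=18 A_ack=2000 B_seq=2000 B_ack=18
After event 1: A_seq=209 A_ack=2000 B_seq=2000 B_ack=209

209 2000 2000 209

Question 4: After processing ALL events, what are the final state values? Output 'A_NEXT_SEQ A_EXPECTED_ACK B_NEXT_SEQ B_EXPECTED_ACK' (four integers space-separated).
Answer: 209 2425 2425 209

Derivation:
After event 0: A_seq=18 A_ack=2000 B_seq=2000 B_ack=18
After event 1: A_seq=209 A_ack=2000 B_seq=2000 B_ack=209
After event 2: A_seq=209 A_ack=2000 B_seq=2034 B_ack=209
After event 3: A_seq=209 A_ack=2000 B_seq=2159 B_ack=209
After event 4: A_seq=209 A_ack=2159 B_seq=2159 B_ack=209
After event 5: A_seq=209 A_ack=2229 B_seq=2229 B_ack=209
After event 6: A_seq=209 A_ack=2229 B_seq=2229 B_ack=209
After event 7: A_seq=209 A_ack=2425 B_seq=2425 B_ack=209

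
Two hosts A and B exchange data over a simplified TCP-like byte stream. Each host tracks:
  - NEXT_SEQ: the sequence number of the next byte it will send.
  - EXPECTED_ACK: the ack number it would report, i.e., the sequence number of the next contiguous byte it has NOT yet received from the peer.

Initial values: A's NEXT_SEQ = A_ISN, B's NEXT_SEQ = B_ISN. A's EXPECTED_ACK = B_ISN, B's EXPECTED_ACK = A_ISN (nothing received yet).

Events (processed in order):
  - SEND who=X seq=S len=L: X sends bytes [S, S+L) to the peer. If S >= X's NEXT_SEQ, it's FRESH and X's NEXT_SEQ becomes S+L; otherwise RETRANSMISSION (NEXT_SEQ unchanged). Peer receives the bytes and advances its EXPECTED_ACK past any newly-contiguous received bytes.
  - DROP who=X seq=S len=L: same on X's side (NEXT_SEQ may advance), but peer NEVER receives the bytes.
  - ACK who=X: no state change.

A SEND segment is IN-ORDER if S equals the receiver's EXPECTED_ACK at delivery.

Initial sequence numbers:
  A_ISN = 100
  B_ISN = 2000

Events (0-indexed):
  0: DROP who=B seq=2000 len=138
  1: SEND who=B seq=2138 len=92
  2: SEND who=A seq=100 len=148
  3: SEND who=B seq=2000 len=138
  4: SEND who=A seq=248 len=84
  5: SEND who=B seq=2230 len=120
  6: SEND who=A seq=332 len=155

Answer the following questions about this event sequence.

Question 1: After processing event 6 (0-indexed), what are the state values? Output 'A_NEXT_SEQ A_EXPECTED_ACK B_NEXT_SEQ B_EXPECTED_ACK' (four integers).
After event 0: A_seq=100 A_ack=2000 B_seq=2138 B_ack=100
After event 1: A_seq=100 A_ack=2000 B_seq=2230 B_ack=100
After event 2: A_seq=248 A_ack=2000 B_seq=2230 B_ack=248
After event 3: A_seq=248 A_ack=2230 B_seq=2230 B_ack=248
After event 4: A_seq=332 A_ack=2230 B_seq=2230 B_ack=332
After event 5: A_seq=332 A_ack=2350 B_seq=2350 B_ack=332
After event 6: A_seq=487 A_ack=2350 B_seq=2350 B_ack=487

487 2350 2350 487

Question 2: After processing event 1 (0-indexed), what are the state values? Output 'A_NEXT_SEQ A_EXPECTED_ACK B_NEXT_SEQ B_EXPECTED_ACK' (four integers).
After event 0: A_seq=100 A_ack=2000 B_seq=2138 B_ack=100
After event 1: A_seq=100 A_ack=2000 B_seq=2230 B_ack=100

100 2000 2230 100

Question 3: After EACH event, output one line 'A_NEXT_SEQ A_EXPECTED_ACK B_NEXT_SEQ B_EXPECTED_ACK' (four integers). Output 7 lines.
100 2000 2138 100
100 2000 2230 100
248 2000 2230 248
248 2230 2230 248
332 2230 2230 332
332 2350 2350 332
487 2350 2350 487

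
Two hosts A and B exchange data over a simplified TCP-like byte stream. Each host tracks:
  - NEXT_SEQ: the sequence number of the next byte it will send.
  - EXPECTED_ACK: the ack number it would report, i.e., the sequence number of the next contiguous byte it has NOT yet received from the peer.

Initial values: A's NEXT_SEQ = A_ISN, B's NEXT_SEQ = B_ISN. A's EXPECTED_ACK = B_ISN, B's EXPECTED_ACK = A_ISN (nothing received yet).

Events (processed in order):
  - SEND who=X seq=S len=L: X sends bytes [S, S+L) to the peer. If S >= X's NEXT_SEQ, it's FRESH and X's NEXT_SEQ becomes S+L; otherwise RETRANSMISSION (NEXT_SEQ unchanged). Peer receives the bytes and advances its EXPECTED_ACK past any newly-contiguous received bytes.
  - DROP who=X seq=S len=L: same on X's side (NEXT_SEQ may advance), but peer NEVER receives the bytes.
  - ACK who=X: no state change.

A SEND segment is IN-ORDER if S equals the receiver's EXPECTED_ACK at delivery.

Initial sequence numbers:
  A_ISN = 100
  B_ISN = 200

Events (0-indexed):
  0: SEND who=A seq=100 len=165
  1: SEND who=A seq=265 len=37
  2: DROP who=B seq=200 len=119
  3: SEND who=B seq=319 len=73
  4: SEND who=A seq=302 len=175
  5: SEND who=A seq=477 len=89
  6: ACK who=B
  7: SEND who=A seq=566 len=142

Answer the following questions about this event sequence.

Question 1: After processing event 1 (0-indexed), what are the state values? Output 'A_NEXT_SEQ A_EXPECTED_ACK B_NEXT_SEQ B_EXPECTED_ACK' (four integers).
After event 0: A_seq=265 A_ack=200 B_seq=200 B_ack=265
After event 1: A_seq=302 A_ack=200 B_seq=200 B_ack=302

302 200 200 302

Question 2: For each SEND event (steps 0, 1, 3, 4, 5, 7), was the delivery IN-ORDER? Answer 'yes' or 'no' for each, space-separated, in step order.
Answer: yes yes no yes yes yes

Derivation:
Step 0: SEND seq=100 -> in-order
Step 1: SEND seq=265 -> in-order
Step 3: SEND seq=319 -> out-of-order
Step 4: SEND seq=302 -> in-order
Step 5: SEND seq=477 -> in-order
Step 7: SEND seq=566 -> in-order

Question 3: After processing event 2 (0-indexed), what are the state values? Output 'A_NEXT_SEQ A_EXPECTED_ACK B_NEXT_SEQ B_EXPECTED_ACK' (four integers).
After event 0: A_seq=265 A_ack=200 B_seq=200 B_ack=265
After event 1: A_seq=302 A_ack=200 B_seq=200 B_ack=302
After event 2: A_seq=302 A_ack=200 B_seq=319 B_ack=302

302 200 319 302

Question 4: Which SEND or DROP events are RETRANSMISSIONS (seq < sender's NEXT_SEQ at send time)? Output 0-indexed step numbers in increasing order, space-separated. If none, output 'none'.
Step 0: SEND seq=100 -> fresh
Step 1: SEND seq=265 -> fresh
Step 2: DROP seq=200 -> fresh
Step 3: SEND seq=319 -> fresh
Step 4: SEND seq=302 -> fresh
Step 5: SEND seq=477 -> fresh
Step 7: SEND seq=566 -> fresh

Answer: none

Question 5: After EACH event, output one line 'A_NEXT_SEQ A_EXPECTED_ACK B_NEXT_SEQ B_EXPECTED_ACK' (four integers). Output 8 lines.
265 200 200 265
302 200 200 302
302 200 319 302
302 200 392 302
477 200 392 477
566 200 392 566
566 200 392 566
708 200 392 708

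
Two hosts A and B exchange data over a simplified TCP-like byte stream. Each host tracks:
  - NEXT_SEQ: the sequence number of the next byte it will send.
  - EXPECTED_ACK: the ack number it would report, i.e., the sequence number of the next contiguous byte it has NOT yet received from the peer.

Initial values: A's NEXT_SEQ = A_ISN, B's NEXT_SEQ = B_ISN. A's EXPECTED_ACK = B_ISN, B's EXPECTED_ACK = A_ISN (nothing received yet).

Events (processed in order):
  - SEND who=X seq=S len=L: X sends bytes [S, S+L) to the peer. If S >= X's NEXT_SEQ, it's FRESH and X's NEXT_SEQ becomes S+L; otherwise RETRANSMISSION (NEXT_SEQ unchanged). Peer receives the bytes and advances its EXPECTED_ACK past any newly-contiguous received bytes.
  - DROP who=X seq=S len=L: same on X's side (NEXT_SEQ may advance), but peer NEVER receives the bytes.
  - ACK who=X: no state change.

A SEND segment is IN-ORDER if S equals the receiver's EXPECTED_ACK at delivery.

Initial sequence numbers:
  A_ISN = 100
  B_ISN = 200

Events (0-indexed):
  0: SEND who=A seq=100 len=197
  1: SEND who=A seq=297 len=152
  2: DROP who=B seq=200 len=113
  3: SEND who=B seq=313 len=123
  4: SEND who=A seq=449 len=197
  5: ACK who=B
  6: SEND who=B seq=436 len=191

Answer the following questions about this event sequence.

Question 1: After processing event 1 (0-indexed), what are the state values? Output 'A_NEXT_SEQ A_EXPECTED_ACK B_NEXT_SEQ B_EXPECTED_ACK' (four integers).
After event 0: A_seq=297 A_ack=200 B_seq=200 B_ack=297
After event 1: A_seq=449 A_ack=200 B_seq=200 B_ack=449

449 200 200 449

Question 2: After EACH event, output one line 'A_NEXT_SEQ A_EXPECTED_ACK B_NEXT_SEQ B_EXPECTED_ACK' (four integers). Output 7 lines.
297 200 200 297
449 200 200 449
449 200 313 449
449 200 436 449
646 200 436 646
646 200 436 646
646 200 627 646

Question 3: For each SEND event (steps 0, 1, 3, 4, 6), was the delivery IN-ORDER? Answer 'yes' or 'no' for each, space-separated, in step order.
Step 0: SEND seq=100 -> in-order
Step 1: SEND seq=297 -> in-order
Step 3: SEND seq=313 -> out-of-order
Step 4: SEND seq=449 -> in-order
Step 6: SEND seq=436 -> out-of-order

Answer: yes yes no yes no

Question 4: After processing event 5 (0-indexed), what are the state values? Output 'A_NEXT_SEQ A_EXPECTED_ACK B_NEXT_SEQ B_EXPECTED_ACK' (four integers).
After event 0: A_seq=297 A_ack=200 B_seq=200 B_ack=297
After event 1: A_seq=449 A_ack=200 B_seq=200 B_ack=449
After event 2: A_seq=449 A_ack=200 B_seq=313 B_ack=449
After event 3: A_seq=449 A_ack=200 B_seq=436 B_ack=449
After event 4: A_seq=646 A_ack=200 B_seq=436 B_ack=646
After event 5: A_seq=646 A_ack=200 B_seq=436 B_ack=646

646 200 436 646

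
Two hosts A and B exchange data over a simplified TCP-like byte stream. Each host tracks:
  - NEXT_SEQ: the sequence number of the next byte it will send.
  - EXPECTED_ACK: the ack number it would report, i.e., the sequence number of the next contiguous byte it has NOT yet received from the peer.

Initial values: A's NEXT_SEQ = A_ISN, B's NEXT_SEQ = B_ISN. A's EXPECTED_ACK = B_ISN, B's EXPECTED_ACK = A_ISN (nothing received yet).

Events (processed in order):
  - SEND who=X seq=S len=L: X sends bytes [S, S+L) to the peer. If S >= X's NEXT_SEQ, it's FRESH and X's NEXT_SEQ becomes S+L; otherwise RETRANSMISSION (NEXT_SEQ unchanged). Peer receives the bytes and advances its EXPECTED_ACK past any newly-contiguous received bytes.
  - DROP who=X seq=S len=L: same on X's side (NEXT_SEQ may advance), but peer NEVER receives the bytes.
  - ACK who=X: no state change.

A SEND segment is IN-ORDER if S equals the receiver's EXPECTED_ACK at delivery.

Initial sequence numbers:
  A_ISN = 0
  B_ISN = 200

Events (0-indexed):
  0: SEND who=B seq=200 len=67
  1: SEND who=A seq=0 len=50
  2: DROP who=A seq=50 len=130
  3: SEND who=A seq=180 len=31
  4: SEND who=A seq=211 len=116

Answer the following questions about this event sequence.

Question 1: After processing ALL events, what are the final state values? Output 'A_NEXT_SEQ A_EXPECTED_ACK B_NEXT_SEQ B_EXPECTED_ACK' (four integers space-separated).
After event 0: A_seq=0 A_ack=267 B_seq=267 B_ack=0
After event 1: A_seq=50 A_ack=267 B_seq=267 B_ack=50
After event 2: A_seq=180 A_ack=267 B_seq=267 B_ack=50
After event 3: A_seq=211 A_ack=267 B_seq=267 B_ack=50
After event 4: A_seq=327 A_ack=267 B_seq=267 B_ack=50

Answer: 327 267 267 50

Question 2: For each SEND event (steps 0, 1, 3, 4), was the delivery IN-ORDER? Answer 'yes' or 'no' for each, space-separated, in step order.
Step 0: SEND seq=200 -> in-order
Step 1: SEND seq=0 -> in-order
Step 3: SEND seq=180 -> out-of-order
Step 4: SEND seq=211 -> out-of-order

Answer: yes yes no no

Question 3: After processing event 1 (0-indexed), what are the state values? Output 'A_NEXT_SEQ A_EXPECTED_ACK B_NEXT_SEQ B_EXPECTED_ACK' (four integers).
After event 0: A_seq=0 A_ack=267 B_seq=267 B_ack=0
After event 1: A_seq=50 A_ack=267 B_seq=267 B_ack=50

50 267 267 50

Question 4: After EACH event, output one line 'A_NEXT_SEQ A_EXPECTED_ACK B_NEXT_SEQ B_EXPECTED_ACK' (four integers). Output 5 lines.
0 267 267 0
50 267 267 50
180 267 267 50
211 267 267 50
327 267 267 50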